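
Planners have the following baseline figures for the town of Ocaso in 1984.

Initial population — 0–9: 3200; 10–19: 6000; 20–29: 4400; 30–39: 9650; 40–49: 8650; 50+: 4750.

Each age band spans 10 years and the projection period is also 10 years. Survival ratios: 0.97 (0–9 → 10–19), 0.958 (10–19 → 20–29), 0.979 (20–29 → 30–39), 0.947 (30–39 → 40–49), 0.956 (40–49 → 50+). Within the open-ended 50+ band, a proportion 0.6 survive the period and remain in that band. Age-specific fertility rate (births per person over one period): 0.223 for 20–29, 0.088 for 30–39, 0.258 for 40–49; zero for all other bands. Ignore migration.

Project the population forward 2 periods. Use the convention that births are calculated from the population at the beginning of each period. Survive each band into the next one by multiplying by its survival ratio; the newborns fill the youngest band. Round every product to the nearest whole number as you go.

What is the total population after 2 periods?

[period 1]
Births: 4400 * 0.223 = 981 ; 9650 * 0.088 = 849 ; 8650 * 0.258 = 2232 → total 4062
10–19: 3200 * 0.97 = 3104
20–29: 6000 * 0.958 = 5748
30–39: 4400 * 0.979 = 4308
40–49: 9650 * 0.947 = 9139
50+: 8650 * 0.956 + 4750 * 0.6 = 8269 + 2850 = 11119
Giving 4062 / 3104 / 5748 / 4308 / 9139 / 11119.
[period 2]
Births: 5748 * 0.223 = 1282 ; 4308 * 0.088 = 379 ; 9139 * 0.258 = 2358 → total 4019
10–19: 4062 * 0.97 = 3940
20–29: 3104 * 0.958 = 2974
30–39: 5748 * 0.979 = 5627
40–49: 4308 * 0.947 = 4080
50+: 9139 * 0.956 + 11119 * 0.6 = 8737 + 6671 = 15408
Giving 4019 / 3940 / 2974 / 5627 / 4080 / 15408.
Total after period 2: 4019 + 3940 + 2974 + 5627 + 4080 + 15408 = 36048

36048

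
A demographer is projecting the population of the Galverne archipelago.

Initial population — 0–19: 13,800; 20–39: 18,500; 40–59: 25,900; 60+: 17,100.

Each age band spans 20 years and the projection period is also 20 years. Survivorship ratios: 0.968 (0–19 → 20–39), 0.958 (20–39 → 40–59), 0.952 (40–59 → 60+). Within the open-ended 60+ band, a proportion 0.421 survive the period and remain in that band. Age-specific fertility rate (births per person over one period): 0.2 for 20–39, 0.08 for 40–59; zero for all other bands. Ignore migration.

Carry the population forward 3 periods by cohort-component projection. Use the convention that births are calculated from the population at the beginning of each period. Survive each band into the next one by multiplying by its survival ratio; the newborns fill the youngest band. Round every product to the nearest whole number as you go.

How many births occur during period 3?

Period 1.
Births: 18500 × 0.2 = 3700, 25900 × 0.08 = 2072 — total 5772
20–39: 13800 × 0.968 = 13358
40–59: 18500 × 0.958 = 17723
60+: 25900 × 0.952 + 17100 × 0.421 = 24657 + 7199 = 31856
→ [5772, 13358, 17723, 31856]
Period 2.
Births: 13358 × 0.2 = 2672, 17723 × 0.08 = 1418 — total 4090
20–39: 5772 × 0.968 = 5587
40–59: 13358 × 0.958 = 12797
60+: 17723 × 0.952 + 31856 × 0.421 = 16872 + 13411 = 30283
→ [4090, 5587, 12797, 30283]
Period 3.
Births: 5587 × 0.2 = 1117, 12797 × 0.08 = 1024 — total 2141
20–39: 4090 × 0.968 = 3959
40–59: 5587 × 0.958 = 5352
60+: 12797 × 0.952 + 30283 × 0.421 = 12183 + 12749 = 24932
→ [2141, 3959, 5352, 24932]

2141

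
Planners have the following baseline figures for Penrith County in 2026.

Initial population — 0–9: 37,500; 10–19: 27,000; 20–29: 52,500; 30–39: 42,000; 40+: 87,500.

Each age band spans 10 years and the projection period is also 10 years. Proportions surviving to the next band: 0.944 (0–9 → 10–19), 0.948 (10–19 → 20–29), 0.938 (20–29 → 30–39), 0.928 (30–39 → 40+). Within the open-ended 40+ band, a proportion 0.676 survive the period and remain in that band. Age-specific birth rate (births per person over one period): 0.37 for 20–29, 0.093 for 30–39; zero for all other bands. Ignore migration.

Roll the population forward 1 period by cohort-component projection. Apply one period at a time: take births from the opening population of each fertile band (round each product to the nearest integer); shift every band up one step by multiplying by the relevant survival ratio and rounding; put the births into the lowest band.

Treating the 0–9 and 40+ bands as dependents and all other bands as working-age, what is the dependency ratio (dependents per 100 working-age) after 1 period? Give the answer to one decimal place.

Numbering the groups 1..5 from youngest to oldest:
— Period 1 —
Births: 52500 × 0.37 = 19425  |  42000 × 0.093 = 3906 → 23331
Group 2: 37500 × 0.944 = 35400
Group 3: 27000 × 0.948 = 25596
Group 4: 52500 × 0.938 = 49245
Group 5: 42000 × 0.928 + 87500 × 0.676 = 38976 + 59150 = 98126
Population now: 0–9=23331, 10–19=35400, 20–29=25596, 30–39=49245, 40+=98126
Dependents (band 0–9 + band 40+) = 23331 + 98126 = 121457; working-age = 110241; ratio = 121457/110241 × 100 = 110.2

110.2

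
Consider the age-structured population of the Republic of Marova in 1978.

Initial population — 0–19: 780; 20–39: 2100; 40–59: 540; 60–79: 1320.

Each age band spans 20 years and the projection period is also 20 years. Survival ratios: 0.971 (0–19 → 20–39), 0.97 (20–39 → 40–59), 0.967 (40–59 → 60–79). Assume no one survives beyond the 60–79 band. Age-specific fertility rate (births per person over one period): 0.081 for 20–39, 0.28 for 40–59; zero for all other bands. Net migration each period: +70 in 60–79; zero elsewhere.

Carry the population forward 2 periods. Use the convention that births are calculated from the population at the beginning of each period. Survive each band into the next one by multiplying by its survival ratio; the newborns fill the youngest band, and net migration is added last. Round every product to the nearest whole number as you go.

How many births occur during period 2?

631

Period 1.
Births: 2100 × 0.081 = 170 ; 540 × 0.28 = 151 → total 321
20–39: 780 × 0.971 = 757
40–59: 2100 × 0.97 = 2037
60–79: 540 × 0.967 = 522
Net migration: 60–79 + 70 → 592
→ [321, 757, 2037, 592]
Period 2.
Births: 757 × 0.081 = 61 ; 2037 × 0.28 = 570 → total 631
20–39: 321 × 0.971 = 312
40–59: 757 × 0.97 = 734
60–79: 2037 × 0.967 = 1970
Net migration: 60–79 + 70 → 2040
→ [631, 312, 734, 2040]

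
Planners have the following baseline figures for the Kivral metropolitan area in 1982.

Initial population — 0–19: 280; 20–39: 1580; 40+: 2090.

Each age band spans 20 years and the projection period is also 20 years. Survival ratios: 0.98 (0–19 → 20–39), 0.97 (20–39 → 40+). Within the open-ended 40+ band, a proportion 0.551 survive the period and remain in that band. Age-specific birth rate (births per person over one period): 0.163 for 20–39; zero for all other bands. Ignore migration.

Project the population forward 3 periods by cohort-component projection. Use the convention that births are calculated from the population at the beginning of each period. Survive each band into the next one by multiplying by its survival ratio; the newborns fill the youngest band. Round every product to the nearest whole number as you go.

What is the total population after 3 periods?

1291

(Groups numbered youngest = 1 to oldest = 3.)
— Period 1 —
Births: 1580 × 0.163 = 258
Group 2: 280 × 0.98 = 274
Group 3: 1580 × 0.97 + 2090 × 0.551 = 1533 + 1152 = 2685
→ [258, 274, 2685]
— Period 2 —
Births: 274 × 0.163 = 45
Group 2: 258 × 0.98 = 253
Group 3: 274 × 0.97 + 2685 × 0.551 = 266 + 1479 = 1745
→ [45, 253, 1745]
— Period 3 —
Births: 253 × 0.163 = 41
Group 2: 45 × 0.98 = 44
Group 3: 253 × 0.97 + 1745 × 0.551 = 245 + 961 = 1206
→ [41, 44, 1206]
Total after period 3: 41 + 44 + 1206 = 1291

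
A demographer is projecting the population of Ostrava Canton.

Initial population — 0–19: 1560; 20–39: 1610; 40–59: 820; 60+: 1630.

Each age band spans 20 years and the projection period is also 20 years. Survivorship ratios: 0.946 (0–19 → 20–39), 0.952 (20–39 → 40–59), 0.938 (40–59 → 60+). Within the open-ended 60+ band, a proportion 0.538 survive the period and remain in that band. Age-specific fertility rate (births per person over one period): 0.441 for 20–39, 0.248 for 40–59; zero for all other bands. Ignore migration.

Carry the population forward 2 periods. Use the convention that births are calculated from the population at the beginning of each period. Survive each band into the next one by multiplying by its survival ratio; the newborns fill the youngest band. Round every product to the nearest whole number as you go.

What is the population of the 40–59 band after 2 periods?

[period 1]
Births: 1610 × 0.441 = 710, 820 × 0.248 = 203 — total 913
20–39: 1560 × 0.946 = 1476
40–59: 1610 × 0.952 = 1533
60+: 820 × 0.938 + 1630 × 0.538 = 769 + 877 = 1646
→ [913, 1476, 1533, 1646]
[period 2]
Births: 1476 × 0.441 = 651, 1533 × 0.248 = 380 — total 1031
20–39: 913 × 0.946 = 864
40–59: 1476 × 0.952 = 1405
60+: 1533 × 0.938 + 1646 × 0.538 = 1438 + 886 = 2324
→ [1031, 864, 1405, 2324]

1405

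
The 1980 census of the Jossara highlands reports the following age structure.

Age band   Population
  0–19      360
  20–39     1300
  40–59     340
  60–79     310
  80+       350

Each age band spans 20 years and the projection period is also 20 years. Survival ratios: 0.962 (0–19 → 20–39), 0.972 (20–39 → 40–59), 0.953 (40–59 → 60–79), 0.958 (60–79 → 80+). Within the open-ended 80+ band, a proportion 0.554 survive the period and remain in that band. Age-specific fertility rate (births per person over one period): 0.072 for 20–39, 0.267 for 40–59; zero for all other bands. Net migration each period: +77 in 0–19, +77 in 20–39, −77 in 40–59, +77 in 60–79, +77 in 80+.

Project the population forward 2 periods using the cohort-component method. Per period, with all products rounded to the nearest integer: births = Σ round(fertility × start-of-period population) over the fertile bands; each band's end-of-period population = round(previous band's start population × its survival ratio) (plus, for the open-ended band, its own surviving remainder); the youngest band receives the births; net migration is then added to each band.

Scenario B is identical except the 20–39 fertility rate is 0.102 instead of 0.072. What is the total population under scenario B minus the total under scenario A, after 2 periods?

Numbering the bands 1..5 from youngest to oldest:
Period 1.
Births: 1300 × 0.072 = 94 ; 340 × 0.267 = 91 → total 185
Band 2: 360 × 0.962 = 346
Band 3: 1300 × 0.972 = 1264
Band 4: 340 × 0.953 = 324
Band 5: 310 × 0.958 + 350 × 0.554 = 297 + 194 = 491
Net migration: Band 1 + 77 → 262; Band 2 + 77 → 423; Band 3 − 77 → 1187; Band 4 + 77 → 401; Band 5 + 77 → 568
End of period: [262, 423, 1187, 401, 568]
Period 2.
Births: 423 × 0.072 = 30 ; 1187 × 0.267 = 317 → total 347
Band 2: 262 × 0.962 = 252
Band 3: 423 × 0.972 = 411
Band 4: 1187 × 0.953 = 1131
Band 5: 401 × 0.958 + 568 × 0.554 = 384 + 315 = 699
Net migration: Band 1 + 77 → 424; Band 2 + 77 → 329; Band 3 − 77 → 334; Band 4 + 77 → 1208; Band 5 + 77 → 776
End of period: [424, 329, 334, 1208, 776]
Scenario A total after 2 periods: 3071
Scenario B projection —
Period 1.
Births: 1300 × 0.102 = 133 ; 340 × 0.267 = 91 → total 224
Band 2: 360 × 0.962 = 346
Band 3: 1300 × 0.972 = 1264
Band 4: 340 × 0.953 = 324
Band 5: 310 × 0.958 + 350 × 0.554 = 297 + 194 = 491
Net migration: Band 1 + 77 → 301; Band 2 + 77 → 423; Band 3 − 77 → 1187; Band 4 + 77 → 401; Band 5 + 77 → 568
End of period: [301, 423, 1187, 401, 568]
Period 2.
Births: 423 × 0.102 = 43 ; 1187 × 0.267 = 317 → total 360
Band 2: 301 × 0.962 = 290
Band 3: 423 × 0.972 = 411
Band 4: 1187 × 0.953 = 1131
Band 5: 401 × 0.958 + 568 × 0.554 = 384 + 315 = 699
Net migration: Band 1 + 77 → 437; Band 2 + 77 → 367; Band 3 − 77 → 334; Band 4 + 77 → 1208; Band 5 + 77 → 776
End of period: [437, 367, 334, 1208, 776]
Scenario B total after 2 periods: 3122
Difference B − A = 3122 − 3071 = 51

51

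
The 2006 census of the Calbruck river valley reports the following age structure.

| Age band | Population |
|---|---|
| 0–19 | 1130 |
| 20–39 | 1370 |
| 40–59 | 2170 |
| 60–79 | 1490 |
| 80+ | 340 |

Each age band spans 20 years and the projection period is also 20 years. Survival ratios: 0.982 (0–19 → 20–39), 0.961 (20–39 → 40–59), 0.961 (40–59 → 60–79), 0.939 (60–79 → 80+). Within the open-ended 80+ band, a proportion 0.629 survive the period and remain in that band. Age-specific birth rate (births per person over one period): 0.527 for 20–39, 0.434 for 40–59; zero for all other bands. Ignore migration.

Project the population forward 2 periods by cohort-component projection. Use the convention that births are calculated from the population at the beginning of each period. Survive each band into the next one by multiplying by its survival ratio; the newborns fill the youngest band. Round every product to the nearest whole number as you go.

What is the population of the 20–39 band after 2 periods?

1634

After projecting period 1:
Births: 1370 × 0.527 = 722 ; 2170 × 0.434 = 942 → total 1664
20–39: 1130 × 0.982 = 1110
40–59: 1370 × 0.961 = 1317
60–79: 2170 × 0.961 = 2085
80+: 1490 × 0.939 + 340 × 0.629 = 1399 + 214 = 1613
End of period: [1664, 1110, 1317, 2085, 1613]
After projecting period 2:
Births: 1110 × 0.527 = 585 ; 1317 × 0.434 = 572 → total 1157
20–39: 1664 × 0.982 = 1634
40–59: 1110 × 0.961 = 1067
60–79: 1317 × 0.961 = 1266
80+: 2085 × 0.939 + 1613 × 0.629 = 1958 + 1015 = 2973
End of period: [1157, 1634, 1067, 1266, 2973]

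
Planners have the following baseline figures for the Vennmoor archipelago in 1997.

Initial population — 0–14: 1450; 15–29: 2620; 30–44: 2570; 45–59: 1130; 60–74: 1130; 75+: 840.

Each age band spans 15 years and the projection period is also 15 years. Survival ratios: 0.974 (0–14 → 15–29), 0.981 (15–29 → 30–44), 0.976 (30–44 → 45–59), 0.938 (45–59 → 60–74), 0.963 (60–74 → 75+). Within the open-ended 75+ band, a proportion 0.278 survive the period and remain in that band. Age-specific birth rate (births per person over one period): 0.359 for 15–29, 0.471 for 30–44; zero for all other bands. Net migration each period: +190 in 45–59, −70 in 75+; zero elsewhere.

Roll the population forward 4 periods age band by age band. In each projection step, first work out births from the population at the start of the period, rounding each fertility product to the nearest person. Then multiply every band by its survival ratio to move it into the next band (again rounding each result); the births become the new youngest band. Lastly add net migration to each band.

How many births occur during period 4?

1568

[period 1]
Births: 2620 * 0.359 = 941  |  2570 * 0.471 = 1210 — total 2151
15–29: 1450 * 0.974 = 1412
30–44: 2620 * 0.981 = 2570
45–59: 2570 * 0.976 = 2508
60–74: 1130 * 0.938 = 1060
75+: 1130 * 0.963 + 840 * 0.278 = 1088 + 234 = 1322
Net migration: 45–59 + 190 → 2698; 75+ − 70 → 1252
Population now: 0–14=2151, 15–29=1412, 30–44=2570, 45–59=2698, 60–74=1060, 75+=1252
[period 2]
Births: 1412 * 0.359 = 507  |  2570 * 0.471 = 1210 — total 1717
15–29: 2151 * 0.974 = 2095
30–44: 1412 * 0.981 = 1385
45–59: 2570 * 0.976 = 2508
60–74: 2698 * 0.938 = 2531
75+: 1060 * 0.963 + 1252 * 0.278 = 1021 + 348 = 1369
Net migration: 45–59 + 190 → 2698; 75+ − 70 → 1299
Population now: 0–14=1717, 15–29=2095, 30–44=1385, 45–59=2698, 60–74=2531, 75+=1299
[period 3]
Births: 2095 * 0.359 = 752  |  1385 * 0.471 = 652 — total 1404
15–29: 1717 * 0.974 = 1672
30–44: 2095 * 0.981 = 2055
45–59: 1385 * 0.976 = 1352
60–74: 2698 * 0.938 = 2531
75+: 2531 * 0.963 + 1299 * 0.278 = 2437 + 361 = 2798
Net migration: 45–59 + 190 → 1542; 75+ − 70 → 2728
Population now: 0–14=1404, 15–29=1672, 30–44=2055, 45–59=1542, 60–74=2531, 75+=2728
[period 4]
Births: 1672 * 0.359 = 600  |  2055 * 0.471 = 968 — total 1568
15–29: 1404 * 0.974 = 1367
30–44: 1672 * 0.981 = 1640
45–59: 2055 * 0.976 = 2006
60–74: 1542 * 0.938 = 1446
75+: 2531 * 0.963 + 2728 * 0.278 = 2437 + 758 = 3195
Net migration: 45–59 + 190 → 2196; 75+ − 70 → 3125
Population now: 0–14=1568, 15–29=1367, 30–44=1640, 45–59=2196, 60–74=1446, 75+=3125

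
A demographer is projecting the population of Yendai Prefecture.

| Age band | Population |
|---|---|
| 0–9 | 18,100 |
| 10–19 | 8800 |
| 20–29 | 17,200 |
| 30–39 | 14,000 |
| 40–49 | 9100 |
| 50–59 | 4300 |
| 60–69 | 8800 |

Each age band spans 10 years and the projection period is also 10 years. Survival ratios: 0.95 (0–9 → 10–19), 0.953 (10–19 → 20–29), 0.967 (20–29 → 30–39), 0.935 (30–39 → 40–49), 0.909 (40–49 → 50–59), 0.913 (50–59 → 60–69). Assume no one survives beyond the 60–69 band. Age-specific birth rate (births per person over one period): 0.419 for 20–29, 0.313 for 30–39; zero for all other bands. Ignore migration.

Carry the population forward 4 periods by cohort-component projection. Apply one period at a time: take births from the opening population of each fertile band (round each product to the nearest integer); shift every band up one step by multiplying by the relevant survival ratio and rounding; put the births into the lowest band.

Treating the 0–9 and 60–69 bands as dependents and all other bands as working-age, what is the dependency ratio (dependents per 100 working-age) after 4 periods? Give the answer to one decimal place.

After projecting period 1:
Births: 17200 * 0.419 = 7207, 14000 * 0.313 = 4382 → 11589
10–19: 18100 * 0.95 = 17195
20–29: 8800 * 0.953 = 8386
30–39: 17200 * 0.967 = 16632
40–49: 14000 * 0.935 = 13090
50–59: 9100 * 0.909 = 8272
60–69: 4300 * 0.913 = 3926
Giving 11589 / 17195 / 8386 / 16632 / 13090 / 8272 / 3926.
After projecting period 2:
Births: 8386 * 0.419 = 3514, 16632 * 0.313 = 5206 → 8720
10–19: 11589 * 0.95 = 11010
20–29: 17195 * 0.953 = 16387
30–39: 8386 * 0.967 = 8109
40–49: 16632 * 0.935 = 15551
50–59: 13090 * 0.909 = 11899
60–69: 8272 * 0.913 = 7552
Giving 8720 / 11010 / 16387 / 8109 / 15551 / 11899 / 7552.
After projecting period 3:
Births: 16387 * 0.419 = 6866, 8109 * 0.313 = 2538 → 9404
10–19: 8720 * 0.95 = 8284
20–29: 11010 * 0.953 = 10493
30–39: 16387 * 0.967 = 15846
40–49: 8109 * 0.935 = 7582
50–59: 15551 * 0.909 = 14136
60–69: 11899 * 0.913 = 10864
Giving 9404 / 8284 / 10493 / 15846 / 7582 / 14136 / 10864.
After projecting period 4:
Births: 10493 * 0.419 = 4397, 15846 * 0.313 = 4960 → 9357
10–19: 9404 * 0.95 = 8934
20–29: 8284 * 0.953 = 7895
30–39: 10493 * 0.967 = 10147
40–49: 15846 * 0.935 = 14816
50–59: 7582 * 0.909 = 6892
60–69: 14136 * 0.913 = 12906
Giving 9357 / 8934 / 7895 / 10147 / 14816 / 6892 / 12906.
Dependents (band 0–9 + band 60–69) = 9357 + 12906 = 22263; working-age = 48684; ratio = 22263/48684 × 100 = 45.7

45.7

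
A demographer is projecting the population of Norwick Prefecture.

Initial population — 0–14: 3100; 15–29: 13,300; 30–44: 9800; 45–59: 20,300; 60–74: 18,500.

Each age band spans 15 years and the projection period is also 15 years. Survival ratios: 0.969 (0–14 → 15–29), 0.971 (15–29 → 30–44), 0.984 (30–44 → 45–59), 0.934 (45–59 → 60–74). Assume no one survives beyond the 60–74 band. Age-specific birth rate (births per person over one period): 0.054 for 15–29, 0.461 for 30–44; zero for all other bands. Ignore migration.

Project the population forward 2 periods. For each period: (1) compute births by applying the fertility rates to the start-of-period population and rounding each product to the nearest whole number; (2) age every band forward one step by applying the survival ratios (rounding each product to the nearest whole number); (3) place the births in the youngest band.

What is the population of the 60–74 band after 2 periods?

Period 1.
Births: 13300 × 0.054 = 718, 9800 × 0.461 = 4518 — total 5236
15–29: 3100 × 0.969 = 3004
30–44: 13300 × 0.971 = 12914
45–59: 9800 × 0.984 = 9643
60–74: 20300 × 0.934 = 18960
End of period: [5236, 3004, 12914, 9643, 18960]
Period 2.
Births: 3004 × 0.054 = 162, 12914 × 0.461 = 5953 — total 6115
15–29: 5236 × 0.969 = 5074
30–44: 3004 × 0.971 = 2917
45–59: 12914 × 0.984 = 12707
60–74: 9643 × 0.934 = 9007
End of period: [6115, 5074, 2917, 12707, 9007]

9007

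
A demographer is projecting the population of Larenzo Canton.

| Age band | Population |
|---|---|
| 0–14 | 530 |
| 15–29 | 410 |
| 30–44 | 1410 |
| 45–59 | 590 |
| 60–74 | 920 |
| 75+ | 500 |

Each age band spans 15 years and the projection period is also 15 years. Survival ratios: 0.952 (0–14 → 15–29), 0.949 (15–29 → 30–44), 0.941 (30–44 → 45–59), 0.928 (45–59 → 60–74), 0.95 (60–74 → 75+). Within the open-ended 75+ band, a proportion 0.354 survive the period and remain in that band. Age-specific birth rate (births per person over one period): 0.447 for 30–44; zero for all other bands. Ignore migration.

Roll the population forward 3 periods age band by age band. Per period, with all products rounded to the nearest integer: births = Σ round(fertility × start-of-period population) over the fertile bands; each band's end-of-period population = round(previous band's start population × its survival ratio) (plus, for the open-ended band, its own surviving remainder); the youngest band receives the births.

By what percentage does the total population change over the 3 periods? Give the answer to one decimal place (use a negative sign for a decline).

-26.0

Period 1.
Births: 1410 × 0.447 = 630
15–29: 530 × 0.952 = 505
30–44: 410 × 0.949 = 389
45–59: 1410 × 0.941 = 1327
60–74: 590 × 0.928 = 548
75+: 920 × 0.95 + 500 × 0.354 = 874 + 177 = 1051
End of period: [630, 505, 389, 1327, 548, 1051]
Period 2.
Births: 389 × 0.447 = 174
15–29: 630 × 0.952 = 600
30–44: 505 × 0.949 = 479
45–59: 389 × 0.941 = 366
60–74: 1327 × 0.928 = 1231
75+: 548 × 0.95 + 1051 × 0.354 = 521 + 372 = 893
End of period: [174, 600, 479, 366, 1231, 893]
Period 3.
Births: 479 × 0.447 = 214
15–29: 174 × 0.952 = 166
30–44: 600 × 0.949 = 569
45–59: 479 × 0.941 = 451
60–74: 366 × 0.928 = 340
75+: 1231 × 0.95 + 893 × 0.354 = 1169 + 316 = 1485
End of period: [214, 166, 569, 451, 340, 1485]
Total: 4360 → 3225; change = -1135; percentage change = -26.0%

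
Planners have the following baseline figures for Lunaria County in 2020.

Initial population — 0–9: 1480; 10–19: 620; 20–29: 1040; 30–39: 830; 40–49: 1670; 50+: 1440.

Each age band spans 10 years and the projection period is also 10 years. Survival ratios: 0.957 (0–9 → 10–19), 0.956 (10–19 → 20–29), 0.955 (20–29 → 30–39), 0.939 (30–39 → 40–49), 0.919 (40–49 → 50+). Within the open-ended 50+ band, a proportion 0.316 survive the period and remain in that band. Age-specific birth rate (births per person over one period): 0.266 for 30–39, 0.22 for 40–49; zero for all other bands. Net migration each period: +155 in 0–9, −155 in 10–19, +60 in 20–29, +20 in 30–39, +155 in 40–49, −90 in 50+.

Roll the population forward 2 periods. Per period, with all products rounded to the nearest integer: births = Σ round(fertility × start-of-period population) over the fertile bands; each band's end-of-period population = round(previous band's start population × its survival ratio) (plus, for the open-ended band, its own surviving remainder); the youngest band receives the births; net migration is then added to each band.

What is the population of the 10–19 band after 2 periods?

556

Let group 1 be 0–9 through group 6 = 50+.
After projecting period 1:
Births: 830 * 0.266 = 221, 1670 * 0.22 = 367 ⇒ total 588
Group 2: 1480 * 0.957 = 1416
Group 3: 620 * 0.956 = 593
Group 4: 1040 * 0.955 = 993
Group 5: 830 * 0.939 = 779
Group 6: 1670 * 0.919 + 1440 * 0.316 = 1535 + 455 = 1990
Net migration: Group 1 + 155 → 743; Group 2 − 155 → 1261; Group 3 + 60 → 653; Group 4 + 20 → 1013; Group 5 + 155 → 934; Group 6 − 90 → 1900
Giving 743 / 1261 / 653 / 1013 / 934 / 1900.
After projecting period 2:
Births: 1013 * 0.266 = 269, 934 * 0.22 = 205 ⇒ total 474
Group 2: 743 * 0.957 = 711
Group 3: 1261 * 0.956 = 1206
Group 4: 653 * 0.955 = 624
Group 5: 1013 * 0.939 = 951
Group 6: 934 * 0.919 + 1900 * 0.316 = 858 + 600 = 1458
Net migration: Group 1 + 155 → 629; Group 2 − 155 → 556; Group 3 + 60 → 1266; Group 4 + 20 → 644; Group 5 + 155 → 1106; Group 6 − 90 → 1368
Giving 629 / 556 / 1266 / 644 / 1106 / 1368.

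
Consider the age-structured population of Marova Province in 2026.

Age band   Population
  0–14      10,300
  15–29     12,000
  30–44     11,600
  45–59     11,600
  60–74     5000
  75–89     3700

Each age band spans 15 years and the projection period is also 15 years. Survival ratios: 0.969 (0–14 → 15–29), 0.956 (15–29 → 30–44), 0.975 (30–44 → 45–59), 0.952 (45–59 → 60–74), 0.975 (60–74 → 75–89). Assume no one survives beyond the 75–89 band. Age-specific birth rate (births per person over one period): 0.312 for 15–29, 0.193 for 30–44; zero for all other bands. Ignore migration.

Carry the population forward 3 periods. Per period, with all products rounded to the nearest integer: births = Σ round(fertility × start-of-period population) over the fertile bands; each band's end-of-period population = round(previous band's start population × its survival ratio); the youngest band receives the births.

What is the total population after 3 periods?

Call the bands 1 to 6, youngest first.
[period 1]
Births: 12000 * 0.312 = 3744, 11600 * 0.193 = 2239 — total 5983
Band 2: 10300 * 0.969 = 9981
Band 3: 12000 * 0.956 = 11472
Band 4: 11600 * 0.975 = 11310
Band 5: 11600 * 0.952 = 11043
Band 6: 5000 * 0.975 = 4875
End of period: [5983, 9981, 11472, 11310, 11043, 4875]
[period 2]
Births: 9981 * 0.312 = 3114, 11472 * 0.193 = 2214 — total 5328
Band 2: 5983 * 0.969 = 5798
Band 3: 9981 * 0.956 = 9542
Band 4: 11472 * 0.975 = 11185
Band 5: 11310 * 0.952 = 10767
Band 6: 11043 * 0.975 = 10767
End of period: [5328, 5798, 9542, 11185, 10767, 10767]
[period 3]
Births: 5798 * 0.312 = 1809, 9542 * 0.193 = 1842 — total 3651
Band 2: 5328 * 0.969 = 5163
Band 3: 5798 * 0.956 = 5543
Band 4: 9542 * 0.975 = 9303
Band 5: 11185 * 0.952 = 10648
Band 6: 10767 * 0.975 = 10498
End of period: [3651, 5163, 5543, 9303, 10648, 10498]
Total after period 3: 3651 + 5163 + 5543 + 9303 + 10648 + 10498 = 44806

44806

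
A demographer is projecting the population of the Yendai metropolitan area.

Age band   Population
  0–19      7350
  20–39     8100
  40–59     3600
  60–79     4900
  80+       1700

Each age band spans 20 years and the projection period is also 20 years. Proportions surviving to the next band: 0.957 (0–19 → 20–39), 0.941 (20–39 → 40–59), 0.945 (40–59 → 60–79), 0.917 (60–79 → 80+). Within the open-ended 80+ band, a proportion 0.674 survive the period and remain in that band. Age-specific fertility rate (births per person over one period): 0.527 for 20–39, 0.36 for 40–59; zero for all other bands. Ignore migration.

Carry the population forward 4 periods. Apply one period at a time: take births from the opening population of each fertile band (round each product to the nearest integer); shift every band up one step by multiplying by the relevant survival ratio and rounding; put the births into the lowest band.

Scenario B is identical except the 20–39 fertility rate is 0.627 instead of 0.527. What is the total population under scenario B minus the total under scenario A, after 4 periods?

[period 1]
Births: 8100 × 0.527 = 4269 ; 3600 × 0.36 = 1296 — total 5565
20–39: 7350 × 0.957 = 7034
40–59: 8100 × 0.941 = 7622
60–79: 3600 × 0.945 = 3402
80+: 4900 × 0.917 + 1700 × 0.674 = 4493 + 1146 = 5639
Giving 5565 / 7034 / 7622 / 3402 / 5639.
[period 2]
Births: 7034 × 0.527 = 3707 ; 7622 × 0.36 = 2744 — total 6451
20–39: 5565 × 0.957 = 5326
40–59: 7034 × 0.941 = 6619
60–79: 7622 × 0.945 = 7203
80+: 3402 × 0.917 + 5639 × 0.674 = 3120 + 3801 = 6921
Giving 6451 / 5326 / 6619 / 7203 / 6921.
[period 3]
Births: 5326 × 0.527 = 2807 ; 6619 × 0.36 = 2383 — total 5190
20–39: 6451 × 0.957 = 6174
40–59: 5326 × 0.941 = 5012
60–79: 6619 × 0.945 = 6255
80+: 7203 × 0.917 + 6921 × 0.674 = 6605 + 4665 = 11270
Giving 5190 / 6174 / 5012 / 6255 / 11270.
[period 4]
Births: 6174 × 0.527 = 3254 ; 5012 × 0.36 = 1804 — total 5058
20–39: 5190 × 0.957 = 4967
40–59: 6174 × 0.941 = 5810
60–79: 5012 × 0.945 = 4736
80+: 6255 × 0.917 + 11270 × 0.674 = 5736 + 7596 = 13332
Giving 5058 / 4967 / 5810 / 4736 / 13332.
Scenario A total after 4 periods: 33903
Scenario B projection —
[period 1]
Births: 8100 × 0.627 = 5079 ; 3600 × 0.36 = 1296 — total 6375
20–39: 7350 × 0.957 = 7034
40–59: 8100 × 0.941 = 7622
60–79: 3600 × 0.945 = 3402
80+: 4900 × 0.917 + 1700 × 0.674 = 4493 + 1146 = 5639
Giving 6375 / 7034 / 7622 / 3402 / 5639.
[period 2]
Births: 7034 × 0.627 = 4410 ; 7622 × 0.36 = 2744 — total 7154
20–39: 6375 × 0.957 = 6101
40–59: 7034 × 0.941 = 6619
60–79: 7622 × 0.945 = 7203
80+: 3402 × 0.917 + 5639 × 0.674 = 3120 + 3801 = 6921
Giving 7154 / 6101 / 6619 / 7203 / 6921.
[period 3]
Births: 6101 × 0.627 = 3825 ; 6619 × 0.36 = 2383 — total 6208
20–39: 7154 × 0.957 = 6846
40–59: 6101 × 0.941 = 5741
60–79: 6619 × 0.945 = 6255
80+: 7203 × 0.917 + 6921 × 0.674 = 6605 + 4665 = 11270
Giving 6208 / 6846 / 5741 / 6255 / 11270.
[period 4]
Births: 6846 × 0.627 = 4292 ; 5741 × 0.36 = 2067 — total 6359
20–39: 6208 × 0.957 = 5941
40–59: 6846 × 0.941 = 6442
60–79: 5741 × 0.945 = 5425
80+: 6255 × 0.917 + 11270 × 0.674 = 5736 + 7596 = 13332
Giving 6359 / 5941 / 6442 / 5425 / 13332.
Scenario B total after 4 periods: 37499
Difference B − A = 37499 − 33903 = 3596

3596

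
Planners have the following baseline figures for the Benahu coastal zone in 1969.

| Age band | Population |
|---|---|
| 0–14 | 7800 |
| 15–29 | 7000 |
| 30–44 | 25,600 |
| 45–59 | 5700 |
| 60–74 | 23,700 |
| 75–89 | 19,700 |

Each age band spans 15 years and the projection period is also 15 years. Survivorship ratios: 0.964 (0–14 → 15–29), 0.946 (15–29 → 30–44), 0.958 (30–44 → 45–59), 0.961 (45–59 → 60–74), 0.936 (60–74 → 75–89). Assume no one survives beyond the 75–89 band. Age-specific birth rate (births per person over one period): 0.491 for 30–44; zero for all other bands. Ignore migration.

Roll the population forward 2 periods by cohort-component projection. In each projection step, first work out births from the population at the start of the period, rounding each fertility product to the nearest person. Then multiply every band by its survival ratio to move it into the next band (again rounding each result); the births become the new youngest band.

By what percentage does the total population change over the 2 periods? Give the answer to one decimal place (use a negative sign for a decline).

— Period 1 —
Births: 25600 * 0.491 = 12570
15–29: 7800 * 0.964 = 7519
30–44: 7000 * 0.946 = 6622
45–59: 25600 * 0.958 = 24525
60–74: 5700 * 0.961 = 5478
75–89: 23700 * 0.936 = 22183
End of period: [12570, 7519, 6622, 24525, 5478, 22183]
— Period 2 —
Births: 6622 * 0.491 = 3251
15–29: 12570 * 0.964 = 12117
30–44: 7519 * 0.946 = 7113
45–59: 6622 * 0.958 = 6344
60–74: 24525 * 0.961 = 23569
75–89: 5478 * 0.936 = 5127
End of period: [3251, 12117, 7113, 6344, 23569, 5127]
Total: 89500 → 57521; change = -31979; percentage change = -35.7%

-35.7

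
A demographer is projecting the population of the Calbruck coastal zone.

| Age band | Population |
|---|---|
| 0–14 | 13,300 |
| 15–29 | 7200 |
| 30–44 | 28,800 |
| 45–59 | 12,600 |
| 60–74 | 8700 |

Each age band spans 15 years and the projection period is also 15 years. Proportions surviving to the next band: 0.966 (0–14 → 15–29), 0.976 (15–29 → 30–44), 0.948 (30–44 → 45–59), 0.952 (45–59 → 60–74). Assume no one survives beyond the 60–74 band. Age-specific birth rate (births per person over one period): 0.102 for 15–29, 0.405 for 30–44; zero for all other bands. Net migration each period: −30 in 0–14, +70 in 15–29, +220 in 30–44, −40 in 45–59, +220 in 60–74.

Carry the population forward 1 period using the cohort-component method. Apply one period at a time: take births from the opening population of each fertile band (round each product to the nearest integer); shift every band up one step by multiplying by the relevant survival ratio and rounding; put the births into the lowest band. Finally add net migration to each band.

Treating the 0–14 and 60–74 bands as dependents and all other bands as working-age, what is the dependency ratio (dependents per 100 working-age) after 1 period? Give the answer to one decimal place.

51.8

Numbering the bands 1..5 from youngest to oldest:
Period 1.
Births: 7200 * 0.102 = 734, 28800 * 0.405 = 11664 → total 12398
Band 2: 13300 * 0.966 = 12848
Band 3: 7200 * 0.976 = 7027
Band 4: 28800 * 0.948 = 27302
Band 5: 12600 * 0.952 = 11995
Net migration: Band 1 − 30 → 12368; Band 2 + 70 → 12918; Band 3 + 220 → 7247; Band 4 − 40 → 27262; Band 5 + 220 → 12215
Giving 12368 / 12918 / 7247 / 27262 / 12215.
Dependents (band 0–14 + band 60–74) = 12368 + 12215 = 24583; working-age = 47427; ratio = 24583/47427 × 100 = 51.8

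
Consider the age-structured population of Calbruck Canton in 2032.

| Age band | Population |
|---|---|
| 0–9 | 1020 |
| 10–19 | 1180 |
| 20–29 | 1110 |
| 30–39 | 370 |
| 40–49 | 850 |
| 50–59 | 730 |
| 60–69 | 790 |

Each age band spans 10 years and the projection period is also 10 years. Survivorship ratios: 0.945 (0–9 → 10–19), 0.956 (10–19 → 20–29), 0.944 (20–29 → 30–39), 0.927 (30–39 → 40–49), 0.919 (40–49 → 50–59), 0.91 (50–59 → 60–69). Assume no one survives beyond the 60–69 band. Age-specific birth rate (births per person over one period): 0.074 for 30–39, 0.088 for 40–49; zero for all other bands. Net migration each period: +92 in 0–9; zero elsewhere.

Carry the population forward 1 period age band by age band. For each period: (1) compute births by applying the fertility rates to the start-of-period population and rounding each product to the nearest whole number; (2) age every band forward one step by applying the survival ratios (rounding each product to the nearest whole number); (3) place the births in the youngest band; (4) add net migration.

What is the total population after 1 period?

Numbering the groups 1..7 from youngest to oldest:
[period 1]
Births: 370 × 0.074 = 27  |  850 × 0.088 = 75 → total 102
Group 2: 1020 × 0.945 = 964
Group 3: 1180 × 0.956 = 1128
Group 4: 1110 × 0.944 = 1048
Group 5: 370 × 0.927 = 343
Group 6: 850 × 0.919 = 781
Group 7: 730 × 0.91 = 664
Net migration: Group 1 + 92 → 194
Giving 194 / 964 / 1128 / 1048 / 343 / 781 / 664.
Total after period 1: 194 + 964 + 1128 + 1048 + 343 + 781 + 664 = 5122

5122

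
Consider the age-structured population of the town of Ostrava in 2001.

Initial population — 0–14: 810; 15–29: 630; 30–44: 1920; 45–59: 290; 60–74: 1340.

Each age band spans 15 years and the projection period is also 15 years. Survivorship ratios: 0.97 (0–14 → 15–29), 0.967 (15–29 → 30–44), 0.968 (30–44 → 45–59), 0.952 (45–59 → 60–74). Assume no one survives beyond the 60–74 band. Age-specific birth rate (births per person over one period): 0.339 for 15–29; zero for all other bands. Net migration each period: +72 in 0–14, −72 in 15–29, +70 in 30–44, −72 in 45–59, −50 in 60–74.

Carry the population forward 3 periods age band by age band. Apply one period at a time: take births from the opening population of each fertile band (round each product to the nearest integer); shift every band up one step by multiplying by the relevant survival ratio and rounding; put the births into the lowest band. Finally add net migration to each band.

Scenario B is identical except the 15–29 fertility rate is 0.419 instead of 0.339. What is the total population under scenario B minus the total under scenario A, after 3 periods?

Let band 1 be 0–14 through band 5 = 60–74.
After projecting period 1:
Births: 630 * 0.339 = 214
Band 2: 810 * 0.97 = 786
Band 3: 630 * 0.967 = 609
Band 4: 1920 * 0.968 = 1859
Band 5: 290 * 0.952 = 276
Net migration: Band 1 + 72 → 286; Band 2 − 72 → 714; Band 3 + 70 → 679; Band 4 − 72 → 1787; Band 5 − 50 → 226
Population now: 0–14=286, 15–29=714, 30–44=679, 45–59=1787, 60–74=226
After projecting period 2:
Births: 714 * 0.339 = 242
Band 2: 286 * 0.97 = 277
Band 3: 714 * 0.967 = 690
Band 4: 679 * 0.968 = 657
Band 5: 1787 * 0.952 = 1701
Net migration: Band 1 + 72 → 314; Band 2 − 72 → 205; Band 3 + 70 → 760; Band 4 − 72 → 585; Band 5 − 50 → 1651
Population now: 0–14=314, 15–29=205, 30–44=760, 45–59=585, 60–74=1651
After projecting period 3:
Births: 205 * 0.339 = 69
Band 2: 314 * 0.97 = 305
Band 3: 205 * 0.967 = 198
Band 4: 760 * 0.968 = 736
Band 5: 585 * 0.952 = 557
Net migration: Band 1 + 72 → 141; Band 2 − 72 → 233; Band 3 + 70 → 268; Band 4 − 72 → 664; Band 5 − 50 → 507
Population now: 0–14=141, 15–29=233, 30–44=268, 45–59=664, 60–74=507
Scenario A total after 3 periods: 1813
Scenario B projection —
After projecting period 1:
Births: 630 * 0.419 = 264
Band 2: 810 * 0.97 = 786
Band 3: 630 * 0.967 = 609
Band 4: 1920 * 0.968 = 1859
Band 5: 290 * 0.952 = 276
Net migration: Band 1 + 72 → 336; Band 2 − 72 → 714; Band 3 + 70 → 679; Band 4 − 72 → 1787; Band 5 − 50 → 226
Population now: 0–14=336, 15–29=714, 30–44=679, 45–59=1787, 60–74=226
After projecting period 2:
Births: 714 * 0.419 = 299
Band 2: 336 * 0.97 = 326
Band 3: 714 * 0.967 = 690
Band 4: 679 * 0.968 = 657
Band 5: 1787 * 0.952 = 1701
Net migration: Band 1 + 72 → 371; Band 2 − 72 → 254; Band 3 + 70 → 760; Band 4 − 72 → 585; Band 5 − 50 → 1651
Population now: 0–14=371, 15–29=254, 30–44=760, 45–59=585, 60–74=1651
After projecting period 3:
Births: 254 * 0.419 = 106
Band 2: 371 * 0.97 = 360
Band 3: 254 * 0.967 = 246
Band 4: 760 * 0.968 = 736
Band 5: 585 * 0.952 = 557
Net migration: Band 1 + 72 → 178; Band 2 − 72 → 288; Band 3 + 70 → 316; Band 4 − 72 → 664; Band 5 − 50 → 507
Population now: 0–14=178, 15–29=288, 30–44=316, 45–59=664, 60–74=507
Scenario B total after 3 periods: 1953
Difference B − A = 1953 − 1813 = 140

140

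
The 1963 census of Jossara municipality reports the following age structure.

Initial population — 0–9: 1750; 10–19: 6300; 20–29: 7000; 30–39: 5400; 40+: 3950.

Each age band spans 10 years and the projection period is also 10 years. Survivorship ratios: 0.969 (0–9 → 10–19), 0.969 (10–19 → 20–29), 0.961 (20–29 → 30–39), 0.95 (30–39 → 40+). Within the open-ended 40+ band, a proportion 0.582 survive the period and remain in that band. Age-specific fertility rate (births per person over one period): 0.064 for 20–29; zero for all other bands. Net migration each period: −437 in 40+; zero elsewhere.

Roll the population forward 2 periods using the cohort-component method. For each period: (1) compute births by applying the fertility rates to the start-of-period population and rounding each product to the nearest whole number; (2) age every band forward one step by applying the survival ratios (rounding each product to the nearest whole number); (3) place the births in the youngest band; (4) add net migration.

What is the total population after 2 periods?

[period 1]
Births: 7000 × 0.064 = 448
10–19: 1750 × 0.969 = 1696
20–29: 6300 × 0.969 = 6105
30–39: 7000 × 0.961 = 6727
40+: 5400 × 0.95 + 3950 × 0.582 = 5130 + 2299 = 7429
Net migration: 40+ − 437 → 6992
Giving 448 / 1696 / 6105 / 6727 / 6992.
[period 2]
Births: 6105 × 0.064 = 391
10–19: 448 × 0.969 = 434
20–29: 1696 × 0.969 = 1643
30–39: 6105 × 0.961 = 5867
40+: 6727 × 0.95 + 6992 × 0.582 = 6391 + 4069 = 10460
Net migration: 40+ − 437 → 10023
Giving 391 / 434 / 1643 / 5867 / 10023.
Total after period 2: 391 + 434 + 1643 + 5867 + 10023 = 18358

18358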